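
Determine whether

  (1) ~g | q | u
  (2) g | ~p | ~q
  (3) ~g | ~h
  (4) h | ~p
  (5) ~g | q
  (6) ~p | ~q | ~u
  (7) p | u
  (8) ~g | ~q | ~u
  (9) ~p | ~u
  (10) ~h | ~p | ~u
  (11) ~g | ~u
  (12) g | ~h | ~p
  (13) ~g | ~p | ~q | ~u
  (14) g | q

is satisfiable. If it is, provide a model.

g: False, h: True, p: False, q: True, u: True

Set g = False.
  then (g | q) forces q = True.
  then (g | ~p | ~q) forces p = False.
  then (p | u) forces u = True.
Set h = True.
All clauses satisfied.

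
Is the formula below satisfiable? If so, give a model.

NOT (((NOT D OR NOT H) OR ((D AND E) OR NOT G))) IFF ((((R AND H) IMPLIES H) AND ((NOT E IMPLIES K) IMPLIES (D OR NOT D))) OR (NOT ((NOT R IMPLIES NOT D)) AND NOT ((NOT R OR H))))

G = True; H = True; R = True; E = False; D = True; K = True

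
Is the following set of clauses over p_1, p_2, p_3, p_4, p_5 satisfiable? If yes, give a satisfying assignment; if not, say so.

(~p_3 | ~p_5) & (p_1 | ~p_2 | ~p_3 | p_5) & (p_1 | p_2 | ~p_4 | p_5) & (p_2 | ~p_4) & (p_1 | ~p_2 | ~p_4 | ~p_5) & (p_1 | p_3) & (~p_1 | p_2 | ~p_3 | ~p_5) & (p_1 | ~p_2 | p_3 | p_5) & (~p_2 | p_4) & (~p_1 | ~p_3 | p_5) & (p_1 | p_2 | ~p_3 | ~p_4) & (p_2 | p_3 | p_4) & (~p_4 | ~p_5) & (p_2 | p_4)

Try p_1 = False:
  (p_1 | p_3) forces p_3 = True.
  (~p_3 | ~p_5) forces p_5 = False.
  (p_1 | ~p_2 | ~p_3 | p_5) forces p_2 = False.
  (p_1 | p_2 | ~p_4 | p_5) forces p_4 = False.
  clause (p_2 | p_4) is falsified — backtrack.
So p_1 = True.
Try p_2 = False:
  (p_2 | ~p_4) forces p_4 = False.
  clause (p_2 | p_4) is falsified — backtrack.
So p_2 = True.
  then (~p_2 | p_4) forces p_4 = True.
  then (~p_4 | ~p_5) forces p_5 = False.
  then (~p_1 | ~p_3 | p_5) forces p_3 = False.
All clauses satisfied.

p_1 = True, p_2 = True, p_3 = False, p_4 = True, p_5 = False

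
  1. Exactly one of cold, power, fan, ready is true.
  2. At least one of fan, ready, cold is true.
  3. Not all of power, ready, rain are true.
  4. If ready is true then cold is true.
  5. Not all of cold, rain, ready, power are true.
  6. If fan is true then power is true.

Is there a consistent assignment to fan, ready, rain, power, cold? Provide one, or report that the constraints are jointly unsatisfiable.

fan=F, ready=F, rain=F, power=F, cold=T

  (1) {cold, power, fan, ready}: 1 true — exactly one ✓
  (2) {fan, ready, cold}: 1 true — at least one ✓
  (3) {power, ready, rain}: 0/3 true — not all ✓
  (4) ready=F ⇒ cold: vacuous ✓
  (5) {cold, rain, ready, power}: 1/4 true — not all ✓
  (6) fan=F ⇒ power: vacuous ✓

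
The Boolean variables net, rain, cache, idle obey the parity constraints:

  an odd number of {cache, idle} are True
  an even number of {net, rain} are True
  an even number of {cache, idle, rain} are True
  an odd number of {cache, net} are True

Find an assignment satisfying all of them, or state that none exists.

net=T, rain=T, cache=F, idle=T

{cache, idle}: 1 true → odd ✓
{net, rain}: 2 true → even ✓
{cache, idle, rain}: 2 true → even ✓
{cache, net}: 1 true → odd ✓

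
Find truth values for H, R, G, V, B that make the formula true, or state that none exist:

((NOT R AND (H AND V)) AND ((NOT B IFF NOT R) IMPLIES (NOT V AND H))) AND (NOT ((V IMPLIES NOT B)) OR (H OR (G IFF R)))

H: True; R: False; G: True; V: True; B: True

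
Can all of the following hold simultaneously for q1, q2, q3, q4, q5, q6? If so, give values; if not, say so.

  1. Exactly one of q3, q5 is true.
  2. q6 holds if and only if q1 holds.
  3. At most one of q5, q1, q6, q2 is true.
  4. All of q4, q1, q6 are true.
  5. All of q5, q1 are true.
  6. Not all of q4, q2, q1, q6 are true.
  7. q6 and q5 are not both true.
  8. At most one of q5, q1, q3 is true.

Case q1 = True:
  (2) with q1=T forces q6 = True.
  Constraint (3) is violated (q1=T, q6=T) — contradiction.
Case q1 = False:
  Constraint (4) is violated (q1=F) — contradiction.
Both cases fail — unsatisfiable.

UNSATISFIABLE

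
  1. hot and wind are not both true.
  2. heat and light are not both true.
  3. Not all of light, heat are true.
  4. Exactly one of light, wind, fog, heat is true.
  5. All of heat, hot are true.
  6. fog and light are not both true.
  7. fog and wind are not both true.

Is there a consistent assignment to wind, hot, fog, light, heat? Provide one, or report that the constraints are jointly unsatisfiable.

wind=F; hot=T; fog=F; light=F; heat=T

  (1) hot=T, wind=F — not both ✓
  (2) heat=T, light=F — not both ✓
  (3) {light, heat}: 1/2 true — not all ✓
  (4) {light, wind, fog, heat}: 1 true — exactly one ✓
  (5) {heat, hot}: all 2 true ✓
  (6) fog=F, light=F — not both ✓
  (7) fog=F, wind=F — not both ✓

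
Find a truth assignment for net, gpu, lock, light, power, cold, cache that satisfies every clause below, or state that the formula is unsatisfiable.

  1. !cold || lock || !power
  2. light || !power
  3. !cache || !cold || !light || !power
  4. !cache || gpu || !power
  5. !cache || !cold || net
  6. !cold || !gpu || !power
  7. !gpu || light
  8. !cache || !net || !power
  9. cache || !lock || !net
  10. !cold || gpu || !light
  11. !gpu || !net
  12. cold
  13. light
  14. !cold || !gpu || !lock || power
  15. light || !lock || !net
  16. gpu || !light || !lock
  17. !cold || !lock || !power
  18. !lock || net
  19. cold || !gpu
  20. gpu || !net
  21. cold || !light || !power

Unit clause (cold) forces cold = True.
Unit clause (light) forces light = True.
In (!cold || gpu || !light) only gpu is left, so gpu = True.
In (!gpu || !net) only !net is left, so net = False.
In (!lock || net) only !lock is left, so lock = False.
In (!cold || lock || !power) only !power is left, so power = False.
In (!cache || !cold || net) only !cache is left, so cache = False.
All clauses satisfied.

net=F; gpu=T; lock=F; light=T; power=F; cold=T; cache=F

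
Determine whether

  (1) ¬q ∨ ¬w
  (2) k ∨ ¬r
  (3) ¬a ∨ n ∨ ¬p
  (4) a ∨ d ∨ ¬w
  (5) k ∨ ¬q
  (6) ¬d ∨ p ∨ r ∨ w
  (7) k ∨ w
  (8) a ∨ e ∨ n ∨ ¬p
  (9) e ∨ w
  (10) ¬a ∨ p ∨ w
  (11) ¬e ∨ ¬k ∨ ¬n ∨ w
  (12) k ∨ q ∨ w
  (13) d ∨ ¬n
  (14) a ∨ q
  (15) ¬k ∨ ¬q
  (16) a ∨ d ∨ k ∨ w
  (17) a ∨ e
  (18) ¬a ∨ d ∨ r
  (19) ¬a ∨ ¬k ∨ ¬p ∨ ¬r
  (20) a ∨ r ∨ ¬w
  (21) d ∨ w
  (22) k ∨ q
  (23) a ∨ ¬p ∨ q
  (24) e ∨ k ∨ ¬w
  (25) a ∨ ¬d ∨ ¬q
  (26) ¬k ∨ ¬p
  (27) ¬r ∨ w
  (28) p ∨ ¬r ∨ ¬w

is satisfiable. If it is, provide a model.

Try q = True:
  (¬q ∨ ¬w) forces w = False.
  (k ∨ ¬q) forces k = True.
  clause (¬k ∨ ¬q) is falsified — backtrack.
So q = False.
  then (a ∨ q) forces a = True.
  then (k ∨ q) forces k = True.
  then (¬k ∨ ¬p) forces p = False.
  then (¬a ∨ p ∨ w) forces w = True.
  then (p ∨ ¬r ∨ ¬w) forces r = False.
  then (¬a ∨ d ∨ r) forces d = True.
Set n = False.
Set e = False.
All clauses satisfied.

q=F; d=T; k=T; r=F; n=F; p=F; a=T; w=T; e=F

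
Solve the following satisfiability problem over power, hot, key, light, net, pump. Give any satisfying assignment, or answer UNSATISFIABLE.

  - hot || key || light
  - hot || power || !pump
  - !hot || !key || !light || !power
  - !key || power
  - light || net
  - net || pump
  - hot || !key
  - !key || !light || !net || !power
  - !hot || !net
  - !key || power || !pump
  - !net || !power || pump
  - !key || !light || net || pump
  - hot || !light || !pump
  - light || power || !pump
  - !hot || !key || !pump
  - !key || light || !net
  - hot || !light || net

power = False, hot = True, key = False, light = True, net = False, pump = True

Set power = False.
  then (!key || power) forces key = False.
Set hot = True.
  then (!hot || !net) forces net = False.
  then (light || net) forces light = True.
  then (net || pump) forces pump = True.
All clauses satisfied.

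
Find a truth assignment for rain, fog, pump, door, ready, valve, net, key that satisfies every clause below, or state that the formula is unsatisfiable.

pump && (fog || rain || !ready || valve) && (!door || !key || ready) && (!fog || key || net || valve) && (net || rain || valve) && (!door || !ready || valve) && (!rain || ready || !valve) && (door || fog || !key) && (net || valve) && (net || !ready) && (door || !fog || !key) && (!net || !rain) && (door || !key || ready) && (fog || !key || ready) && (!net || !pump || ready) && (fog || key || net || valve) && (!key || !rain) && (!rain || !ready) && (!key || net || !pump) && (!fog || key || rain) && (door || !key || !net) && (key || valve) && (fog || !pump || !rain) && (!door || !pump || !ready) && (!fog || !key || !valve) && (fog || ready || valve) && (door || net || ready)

rain: False, fog: False, pump: True, door: True, ready: False, valve: True, net: False, key: False

Unit clause (pump) forces pump = True.
Set rain = False.
Try fog = True:
  (!fog || key || rain) forces key = True.
  (door || !fog || !key) forces door = True.
  (!door || !key || ready) forces ready = True.
  clause (!door || !pump || !ready) is falsified — backtrack.
So fog = False.
Set door = True.
  then (!door || !pump || !ready) forces ready = False.
  then (fog || ready || valve) forces valve = True.
  then (!door || !key || ready) forces key = False.
  then (!net || !pump || ready) forces net = False.
All clauses satisfied.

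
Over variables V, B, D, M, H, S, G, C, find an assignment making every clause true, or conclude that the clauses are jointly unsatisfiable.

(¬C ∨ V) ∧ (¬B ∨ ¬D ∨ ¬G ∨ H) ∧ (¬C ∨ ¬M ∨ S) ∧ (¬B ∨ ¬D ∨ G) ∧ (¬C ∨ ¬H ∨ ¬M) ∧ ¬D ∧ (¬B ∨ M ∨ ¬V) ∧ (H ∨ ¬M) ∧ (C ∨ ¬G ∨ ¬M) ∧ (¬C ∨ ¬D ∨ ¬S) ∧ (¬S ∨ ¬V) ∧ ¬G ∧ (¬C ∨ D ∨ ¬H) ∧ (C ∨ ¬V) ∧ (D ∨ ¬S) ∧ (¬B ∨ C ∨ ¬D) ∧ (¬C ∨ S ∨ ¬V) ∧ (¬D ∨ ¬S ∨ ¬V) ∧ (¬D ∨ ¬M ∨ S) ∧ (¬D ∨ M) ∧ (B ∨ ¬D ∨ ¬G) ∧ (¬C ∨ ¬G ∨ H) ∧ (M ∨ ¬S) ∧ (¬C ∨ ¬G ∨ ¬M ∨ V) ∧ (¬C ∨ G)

Unit clause (¬D) forces D = False.
Unit clause (¬G) forces G = False.
In (D ∨ ¬S) only ¬S is left, so S = False.
In (¬C ∨ G) only ¬C is left, so C = False.
In (C ∨ ¬V) only ¬V is left, so V = False.
Set B = True.
Set M = True.
  then (H ∨ ¬M) forces H = True.
All clauses satisfied.

V = False; B = True; D = False; M = True; H = True; S = False; G = False; C = False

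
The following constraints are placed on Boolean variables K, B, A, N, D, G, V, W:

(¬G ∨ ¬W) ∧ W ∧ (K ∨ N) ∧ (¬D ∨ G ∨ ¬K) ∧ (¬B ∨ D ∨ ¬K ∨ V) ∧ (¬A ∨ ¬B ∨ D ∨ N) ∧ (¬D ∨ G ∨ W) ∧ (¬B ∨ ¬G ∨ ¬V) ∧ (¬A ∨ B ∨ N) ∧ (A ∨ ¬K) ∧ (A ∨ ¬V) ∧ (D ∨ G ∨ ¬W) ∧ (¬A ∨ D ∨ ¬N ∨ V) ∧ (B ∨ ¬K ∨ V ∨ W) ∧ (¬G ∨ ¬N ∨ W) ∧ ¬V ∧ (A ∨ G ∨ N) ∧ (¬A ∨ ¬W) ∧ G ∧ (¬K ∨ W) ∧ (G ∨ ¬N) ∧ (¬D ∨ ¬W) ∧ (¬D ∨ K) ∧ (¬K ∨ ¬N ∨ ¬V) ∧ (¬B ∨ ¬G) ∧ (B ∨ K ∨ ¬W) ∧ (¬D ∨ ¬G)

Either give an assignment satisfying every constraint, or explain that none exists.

Unsatisfiable — no assignment works.

Case G = True:
  (¬G ∨ ¬W) forces W = False.
  Clause (W) is falsified — contradiction.
Case G = False:
  Clause (G) is falsified — contradiction.
Both cases fail, so the formula is unsatisfiable.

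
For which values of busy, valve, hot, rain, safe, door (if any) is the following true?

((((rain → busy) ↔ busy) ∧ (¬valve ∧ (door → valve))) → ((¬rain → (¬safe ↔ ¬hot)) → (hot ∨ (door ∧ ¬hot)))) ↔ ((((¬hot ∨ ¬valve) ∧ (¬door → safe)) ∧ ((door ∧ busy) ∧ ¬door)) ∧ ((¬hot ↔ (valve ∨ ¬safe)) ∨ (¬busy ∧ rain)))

busy = True, valve = False, hot = False, rain = False, safe = False, door = False

  ((((rain → busy) ↔ busy) ∧ (¬valve ∧ (door → valve))) → ((¬rain → (¬safe ↔ ¬hot)) → (hot ∨ (door ∧ ¬hot)))) ↔ ((((¬hot ∨ ¬valve) ∧ (¬door → safe)) ∧ ((door ∧ busy) ∧ ¬door)) ∧ ((¬hot ↔ (valve ∨ ¬safe)) ∨ (¬busy ∧ rain))) = True
    (((rain → busy) ↔ busy) ∧ (¬valve ∧ (door → valve))) → ((¬rain → (¬safe ↔ ¬hot)) → (hot ∨ (door ∧ ¬hot))) = False
      ((rain → busy) ↔ busy) ∧ (¬valve ∧ (door → valve)) = True
        (rain → busy) ↔ busy = True
          rain → busy = True
        ¬valve ∧ (door → valve) = True
          ¬valve = True
          door → valve = True
      (¬rain → (¬safe ↔ ¬hot)) → (hot ∨ (door ∧ ¬hot)) = False
        ¬rain → (¬safe ↔ ¬hot) = True
          ¬rain = True
          ¬safe ↔ ¬hot = True
            ¬safe = True
            ¬hot = True
        hot ∨ (door ∧ ¬hot) = False
          door ∧ ¬hot = False
            ¬hot = True
    (((¬hot ∨ ¬valve) ∧ (¬door → safe)) ∧ ((door ∧ busy) ∧ ¬door)) ∧ ((¬hot ↔ (valve ∨ ¬safe)) ∨ (¬busy ∧ rain)) = False
      ((¬hot ∨ ¬valve) ∧ (¬door → safe)) ∧ ((door ∧ busy) ∧ ¬door) = False
        (¬hot ∨ ¬valve) ∧ (¬door → safe) = False
          ¬hot ∨ ¬valve = True
            ¬hot = True
            ¬valve = True
          ¬door → safe = False
            ¬door = True
        (door ∧ busy) ∧ ¬door = False
          door ∧ busy = False
          ¬door = True
      (¬hot ↔ (valve ∨ ¬safe)) ∨ (¬busy ∧ rain) = True
        ¬hot ↔ (valve ∨ ¬safe) = True
          ¬hot = True
          valve ∨ ¬safe = True
            ¬safe = True
        ¬busy ∧ rain = False
          ¬busy = False
The formula evaluates to True.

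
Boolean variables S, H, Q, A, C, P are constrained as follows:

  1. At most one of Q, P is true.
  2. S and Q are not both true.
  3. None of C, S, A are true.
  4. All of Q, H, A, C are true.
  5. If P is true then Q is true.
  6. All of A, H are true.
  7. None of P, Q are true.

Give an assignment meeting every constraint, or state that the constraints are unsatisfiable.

No satisfying assignment exists.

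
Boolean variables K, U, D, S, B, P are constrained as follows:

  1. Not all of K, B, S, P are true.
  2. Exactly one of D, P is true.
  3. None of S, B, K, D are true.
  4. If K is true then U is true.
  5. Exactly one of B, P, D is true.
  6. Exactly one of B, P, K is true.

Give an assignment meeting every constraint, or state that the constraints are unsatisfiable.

K: False, U: True, D: False, S: False, B: False, P: True

  (1) {K, B, S, P}: 1/4 true — not all ✓
  (2) {D, P}: 1 true — exactly one ✓
  (3) {S, B, K, D}: 0 true — none ✓
  (4) K=F ⇒ U: vacuous ✓
  (5) {B, P, D}: 1 true — exactly one ✓
  (6) {B, P, K}: 1 true — exactly one ✓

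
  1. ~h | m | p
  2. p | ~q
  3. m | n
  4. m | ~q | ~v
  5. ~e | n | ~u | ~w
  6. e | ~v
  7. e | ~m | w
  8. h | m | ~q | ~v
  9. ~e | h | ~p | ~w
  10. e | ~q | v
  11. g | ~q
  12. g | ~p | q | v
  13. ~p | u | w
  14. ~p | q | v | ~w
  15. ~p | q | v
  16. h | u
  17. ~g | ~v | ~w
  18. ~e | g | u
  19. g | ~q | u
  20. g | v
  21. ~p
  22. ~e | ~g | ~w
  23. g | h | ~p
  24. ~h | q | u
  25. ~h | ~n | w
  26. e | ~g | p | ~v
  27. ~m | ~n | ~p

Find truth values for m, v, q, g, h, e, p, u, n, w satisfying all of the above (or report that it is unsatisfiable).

m = False, v = True, q = False, g = False, h = False, e = True, p = False, u = True, n = True, w = True

Unit clause (~p) forces p = False.
In (p | ~q) only ~q is left, so q = False.
Set m = False.
  then (~h | m | p) forces h = False.
  then (m | n) forces n = True.
  then (h | u) forces u = True.
Set v = True.
  then (e | ~v) forces e = True.
Set g = False.
Set w = True.
All clauses satisfied.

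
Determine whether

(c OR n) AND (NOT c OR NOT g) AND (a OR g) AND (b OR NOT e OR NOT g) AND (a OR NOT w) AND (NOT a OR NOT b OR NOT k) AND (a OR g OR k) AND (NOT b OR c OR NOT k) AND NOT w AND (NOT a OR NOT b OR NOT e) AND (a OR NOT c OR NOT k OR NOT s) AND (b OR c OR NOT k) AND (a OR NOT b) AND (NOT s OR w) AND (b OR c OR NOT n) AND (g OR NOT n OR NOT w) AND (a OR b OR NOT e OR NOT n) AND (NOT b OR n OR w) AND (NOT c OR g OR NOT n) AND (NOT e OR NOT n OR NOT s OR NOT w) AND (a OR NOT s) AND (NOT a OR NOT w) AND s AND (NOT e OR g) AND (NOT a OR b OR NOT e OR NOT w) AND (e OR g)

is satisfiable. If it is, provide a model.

No satisfying assignment exists.

Case w = True:
  Clause (NOT w) is falsified — contradiction.
Case w = False:
  (NOT s OR w) forces s = False.
  Clause (s) is falsified — contradiction.
Both cases fail, so the formula is unsatisfiable.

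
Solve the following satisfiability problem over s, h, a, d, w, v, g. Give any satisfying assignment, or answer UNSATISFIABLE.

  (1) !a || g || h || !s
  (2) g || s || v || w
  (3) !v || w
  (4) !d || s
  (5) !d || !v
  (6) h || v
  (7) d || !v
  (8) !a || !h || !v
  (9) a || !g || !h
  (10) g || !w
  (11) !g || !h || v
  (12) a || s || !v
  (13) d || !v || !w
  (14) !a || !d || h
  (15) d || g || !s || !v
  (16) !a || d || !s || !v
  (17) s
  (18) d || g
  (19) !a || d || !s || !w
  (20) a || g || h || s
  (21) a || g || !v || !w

Unit clause (s) forces s = True.
Try h = False:
  (h || v) forces v = True.
  (!v || w) forces w = True.
  (!d || !v) forces d = False.
  clause (d || !v) is falsified — backtrack.
So h = True.
Set a = True.
  then (!a || !h || !v) forces v = False.
  then (!g || !h || v) forces g = False.
  then (d || g) forces d = True.
  then (g || !w) forces w = False.
All clauses satisfied.

s=T; h=T; a=T; d=T; w=F; v=F; g=F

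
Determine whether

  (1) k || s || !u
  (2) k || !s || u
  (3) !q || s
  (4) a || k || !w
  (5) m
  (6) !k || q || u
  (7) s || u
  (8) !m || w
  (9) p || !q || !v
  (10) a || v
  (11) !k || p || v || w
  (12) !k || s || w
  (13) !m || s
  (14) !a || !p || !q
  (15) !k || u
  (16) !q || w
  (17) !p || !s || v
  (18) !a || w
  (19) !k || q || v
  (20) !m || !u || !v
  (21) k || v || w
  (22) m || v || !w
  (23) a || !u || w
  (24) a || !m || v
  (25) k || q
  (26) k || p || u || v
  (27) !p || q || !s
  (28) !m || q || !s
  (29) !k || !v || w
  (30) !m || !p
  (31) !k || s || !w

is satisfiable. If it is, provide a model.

u = True, w = True, p = False, k = False, v = False, m = True, q = True, s = True, a = True

Unit clause (m) forces m = True.
In (!m || w) only w is left, so w = True.
In (!m || s) only s is left, so s = True.
In (!m || q || !s) only q is left, so q = True.
In (!m || !p) only !p is left, so p = False.
In (p || !q || !v) only !v is left, so v = False.
In (a || v) only a is left, so a = True.
Try u = False:
  (k || !s || u) forces k = True.
  clause (!k || u) is falsified — backtrack.
So u = True.
Set k = False.
All clauses satisfied.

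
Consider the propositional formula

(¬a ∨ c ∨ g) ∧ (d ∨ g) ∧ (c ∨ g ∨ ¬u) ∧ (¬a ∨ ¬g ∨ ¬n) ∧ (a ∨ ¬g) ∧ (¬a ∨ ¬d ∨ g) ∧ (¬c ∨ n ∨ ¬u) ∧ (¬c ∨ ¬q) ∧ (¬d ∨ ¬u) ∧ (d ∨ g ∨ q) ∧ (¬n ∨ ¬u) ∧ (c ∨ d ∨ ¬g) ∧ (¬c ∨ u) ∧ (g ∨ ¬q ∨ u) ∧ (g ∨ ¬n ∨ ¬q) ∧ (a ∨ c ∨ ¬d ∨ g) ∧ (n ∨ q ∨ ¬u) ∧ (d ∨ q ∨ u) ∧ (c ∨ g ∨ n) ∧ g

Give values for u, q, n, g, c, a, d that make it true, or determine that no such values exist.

u = False, q = True, n = False, g = True, c = False, a = True, d = True

Unit clause (g) forces g = True.
In (a ∨ ¬g) only a is left, so a = True.
In (¬a ∨ ¬g ∨ ¬n) only ¬n is left, so n = False.
Set u = False.
  then (¬c ∨ u) forces c = False.
  then (c ∨ d ∨ ¬g) forces d = True.
Set q = True.
All clauses satisfied.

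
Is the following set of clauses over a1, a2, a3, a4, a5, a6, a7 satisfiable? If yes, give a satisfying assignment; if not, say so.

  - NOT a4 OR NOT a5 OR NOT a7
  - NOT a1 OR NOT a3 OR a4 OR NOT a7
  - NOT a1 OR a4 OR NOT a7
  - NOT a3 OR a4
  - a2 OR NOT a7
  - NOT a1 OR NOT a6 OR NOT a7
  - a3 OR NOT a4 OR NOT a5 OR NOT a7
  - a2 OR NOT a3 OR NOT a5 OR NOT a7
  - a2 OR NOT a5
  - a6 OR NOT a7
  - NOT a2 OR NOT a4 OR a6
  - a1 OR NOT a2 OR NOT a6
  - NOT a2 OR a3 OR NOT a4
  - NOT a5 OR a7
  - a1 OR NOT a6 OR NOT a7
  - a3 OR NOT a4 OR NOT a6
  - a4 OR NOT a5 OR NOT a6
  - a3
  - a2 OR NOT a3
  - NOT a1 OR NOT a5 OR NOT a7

a1 = True, a2 = True, a3 = True, a4 = True, a5 = False, a6 = True, a7 = False

Unit clause (a3) forces a3 = True.
In (a2 OR NOT a3) only a2 is left, so a2 = True.
In (NOT a3 OR a4) only a4 is left, so a4 = True.
In (NOT a2 OR NOT a4 OR a6) only a6 is left, so a6 = True.
In (a1 OR NOT a2 OR NOT a6) only a1 is left, so a1 = True.
In (NOT a1 OR NOT a6 OR NOT a7) only NOT a7 is left, so a7 = False.
In (NOT a5 OR a7) only NOT a5 is left, so a5 = False.
All clauses satisfied.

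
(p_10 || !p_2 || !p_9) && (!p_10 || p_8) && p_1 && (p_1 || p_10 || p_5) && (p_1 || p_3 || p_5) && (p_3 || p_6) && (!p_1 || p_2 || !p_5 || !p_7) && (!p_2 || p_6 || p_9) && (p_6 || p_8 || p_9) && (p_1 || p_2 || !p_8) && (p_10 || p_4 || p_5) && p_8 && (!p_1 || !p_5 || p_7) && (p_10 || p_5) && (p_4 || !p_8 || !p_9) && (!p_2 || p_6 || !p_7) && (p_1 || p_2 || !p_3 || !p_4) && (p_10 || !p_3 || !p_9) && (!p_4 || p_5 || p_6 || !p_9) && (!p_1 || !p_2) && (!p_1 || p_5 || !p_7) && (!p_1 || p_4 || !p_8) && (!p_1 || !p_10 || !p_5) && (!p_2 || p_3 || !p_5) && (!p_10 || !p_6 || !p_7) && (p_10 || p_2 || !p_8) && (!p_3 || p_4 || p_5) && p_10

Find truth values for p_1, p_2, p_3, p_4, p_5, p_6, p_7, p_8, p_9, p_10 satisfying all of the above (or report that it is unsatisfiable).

p_1 = True; p_2 = False; p_3 = True; p_4 = True; p_5 = False; p_6 = True; p_7 = False; p_8 = True; p_9 = False; p_10 = True

Unit clause (p_1) forces p_1 = True.
Unit clause (p_8) forces p_8 = True.
In (!p_1 || !p_2) only !p_2 is left, so p_2 = False.
In (!p_1 || p_4 || !p_8) only p_4 is left, so p_4 = True.
In (p_10 || p_2 || !p_8) only p_10 is left, so p_10 = True.
In (!p_1 || !p_10 || !p_5) only !p_5 is left, so p_5 = False.
In (!p_1 || p_5 || !p_7) only !p_7 is left, so p_7 = False.
Set p_3 = True.
Set p_6 = True.
Set p_9 = False.
All clauses satisfied.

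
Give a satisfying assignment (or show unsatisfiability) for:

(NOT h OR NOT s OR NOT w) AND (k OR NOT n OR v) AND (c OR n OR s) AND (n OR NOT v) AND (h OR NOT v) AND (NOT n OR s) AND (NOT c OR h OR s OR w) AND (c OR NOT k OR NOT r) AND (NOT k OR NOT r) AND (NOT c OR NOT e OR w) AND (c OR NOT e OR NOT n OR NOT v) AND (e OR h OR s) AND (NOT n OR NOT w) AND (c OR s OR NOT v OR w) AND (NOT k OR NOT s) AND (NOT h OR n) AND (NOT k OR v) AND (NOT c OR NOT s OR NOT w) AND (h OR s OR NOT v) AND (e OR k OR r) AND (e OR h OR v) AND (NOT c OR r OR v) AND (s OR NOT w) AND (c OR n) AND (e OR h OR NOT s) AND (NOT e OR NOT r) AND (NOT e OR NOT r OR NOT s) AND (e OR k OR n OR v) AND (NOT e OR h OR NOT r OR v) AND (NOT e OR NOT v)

Set r = True.
  then (NOT k OR NOT r) forces k = False.
  then (NOT e OR NOT r) forces e = False.
Set v = True.
  then (n OR NOT v) forces n = True.
  then (h OR NOT v) forces h = True.
  then (NOT n OR s) forces s = True.
  then (NOT n OR NOT w) forces w = False.
Set c = True.
All clauses satisfied.

r = True, v = True, s = True, h = True, k = False, n = True, e = False, c = True, w = False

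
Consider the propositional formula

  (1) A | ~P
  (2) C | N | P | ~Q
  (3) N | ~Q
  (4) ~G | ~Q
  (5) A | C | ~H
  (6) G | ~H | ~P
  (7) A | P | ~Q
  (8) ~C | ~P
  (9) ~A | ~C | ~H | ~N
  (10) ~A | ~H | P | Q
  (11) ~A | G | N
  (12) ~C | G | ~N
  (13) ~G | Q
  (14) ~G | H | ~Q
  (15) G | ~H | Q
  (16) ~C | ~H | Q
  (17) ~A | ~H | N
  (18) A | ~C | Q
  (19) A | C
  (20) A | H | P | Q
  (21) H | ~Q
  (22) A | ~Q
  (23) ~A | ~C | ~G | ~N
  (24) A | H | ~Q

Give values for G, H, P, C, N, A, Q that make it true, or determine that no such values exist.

G: False, H: False, P: False, C: False, N: True, A: True, Q: False

Set G = False.
Set H = False.
  then (H | ~Q) forces Q = False.
Set P = False.
  then (A | H | P | Q) forces A = True.
  then (~A | G | N) forces N = True.
  then (~C | G | ~N) forces C = False.
All clauses satisfied.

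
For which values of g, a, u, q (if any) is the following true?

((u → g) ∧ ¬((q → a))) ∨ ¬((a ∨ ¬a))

g: True; a: False; u: False; q: True

  ((u → g) ∧ ¬((q → a))) ∨ ¬((a ∨ ¬a)) = True
    (u → g) ∧ ¬((q → a)) = True
      u → g = True
      ¬((q → a)) = True
        q → a = False
    ¬((a ∨ ¬a)) = False
      a ∨ ¬a = True
        ¬a = True
The formula evaluates to True.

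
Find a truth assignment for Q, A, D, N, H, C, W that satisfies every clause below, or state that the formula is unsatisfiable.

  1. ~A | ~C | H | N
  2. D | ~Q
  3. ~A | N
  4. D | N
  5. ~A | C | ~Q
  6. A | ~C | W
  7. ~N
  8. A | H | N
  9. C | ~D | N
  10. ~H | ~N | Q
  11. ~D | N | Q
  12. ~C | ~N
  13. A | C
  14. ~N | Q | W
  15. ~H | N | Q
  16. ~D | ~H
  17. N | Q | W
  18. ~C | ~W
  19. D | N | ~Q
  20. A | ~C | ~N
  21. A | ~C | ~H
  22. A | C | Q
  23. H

Case N = True:
  Clause (~N) is falsified — contradiction.
Case N = False:
  (~A | N) forces A = False.
  (D | N) forces D = True.
  (A | H | N) forces H = True.
  Clause (~D | ~H) is falsified — contradiction.
Both cases fail, so the formula is unsatisfiable.

Unsatisfiable — no assignment works.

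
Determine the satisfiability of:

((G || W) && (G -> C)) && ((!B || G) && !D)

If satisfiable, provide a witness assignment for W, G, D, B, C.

W: True, G: False, D: False, B: False, C: True

  (G || W) && (G -> C) = True
    G || W = True
    G -> C = True
  (!B || G) && !D = True
    !B || G = True
      !B = True
    !D = True
Both conjuncts True, so the formula holds.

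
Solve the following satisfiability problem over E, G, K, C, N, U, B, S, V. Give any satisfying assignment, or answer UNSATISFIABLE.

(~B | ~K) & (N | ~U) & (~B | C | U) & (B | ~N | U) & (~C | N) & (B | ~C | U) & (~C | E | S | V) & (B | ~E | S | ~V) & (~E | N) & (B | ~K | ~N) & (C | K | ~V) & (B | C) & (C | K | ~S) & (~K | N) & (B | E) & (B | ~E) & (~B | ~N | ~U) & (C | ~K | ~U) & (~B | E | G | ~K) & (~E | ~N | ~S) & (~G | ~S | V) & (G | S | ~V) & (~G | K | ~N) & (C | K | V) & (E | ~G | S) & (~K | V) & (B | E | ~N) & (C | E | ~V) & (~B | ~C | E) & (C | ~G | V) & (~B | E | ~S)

E: True, G: False, K: False, C: True, N: True, U: False, B: True, S: False, V: False

Set E = True.
  then (~E | N) forces N = True.
  then (B | ~E) forces B = True.
  then (~B | ~N | ~U) forces U = False.
  then (~E | ~N | ~S) forces S = False.
  then (~B | ~K) forces K = False.
  then (~B | C | U) forces C = True.
  then (~G | K | ~N) forces G = False.
  then (G | S | ~V) forces V = False.
All clauses satisfied.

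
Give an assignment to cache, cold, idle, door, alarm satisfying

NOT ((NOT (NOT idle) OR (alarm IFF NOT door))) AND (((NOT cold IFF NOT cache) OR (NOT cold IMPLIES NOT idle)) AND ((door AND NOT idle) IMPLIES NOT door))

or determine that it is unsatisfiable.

cache = False, cold = True, idle = False, door = False, alarm = False

  NOT ((NOT (NOT idle) OR (alarm IFF NOT door))) = True
    NOT (NOT idle) OR (alarm IFF NOT door) = False
      NOT (NOT idle) = False
        NOT idle = True
      alarm IFF NOT door = False
        NOT door = True
  ((NOT cold IFF NOT cache) OR (NOT cold IMPLIES NOT idle)) AND ((door AND NOT idle) IMPLIES NOT door) = True
    (NOT cold IFF NOT cache) OR (NOT cold IMPLIES NOT idle) = True
      NOT cold IFF NOT cache = False
        NOT cold = False
        NOT cache = True
      NOT cold IMPLIES NOT idle = True
        NOT cold = False
        NOT idle = True
    (door AND NOT idle) IMPLIES NOT door = True
      door AND NOT idle = False
        NOT idle = True
      NOT door = True
Both conjuncts True, so the formula holds.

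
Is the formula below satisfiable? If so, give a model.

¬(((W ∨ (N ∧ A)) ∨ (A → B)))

B = False, N = False, W = False, A = True

  ¬(((W ∨ (N ∧ A)) ∨ (A → B))) = True
    (W ∨ (N ∧ A)) ∨ (A → B) = False
      W ∨ (N ∧ A) = False
        N ∧ A = False
      A → B = False
The formula evaluates to True.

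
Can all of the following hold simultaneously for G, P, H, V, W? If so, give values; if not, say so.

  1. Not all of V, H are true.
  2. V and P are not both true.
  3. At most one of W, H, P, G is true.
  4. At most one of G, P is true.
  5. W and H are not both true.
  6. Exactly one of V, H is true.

G: False, P: False, H: False, V: True, W: False

  (1) {V, H}: 1/2 true — not all ✓
  (2) V=T, P=F — not both ✓
  (3) {W, H, P, G}: 0 true — at most one ✓
  (4) {G, P}: 0 true — at most one ✓
  (5) W=F, H=F — not both ✓
  (6) {V, H}: 1 true — exactly one ✓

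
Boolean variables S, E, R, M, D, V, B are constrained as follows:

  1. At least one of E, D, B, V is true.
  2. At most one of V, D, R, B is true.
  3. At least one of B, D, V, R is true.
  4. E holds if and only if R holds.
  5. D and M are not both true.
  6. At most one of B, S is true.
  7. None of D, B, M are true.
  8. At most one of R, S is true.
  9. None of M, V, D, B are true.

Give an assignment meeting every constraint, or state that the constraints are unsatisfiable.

S = False, E = True, R = True, M = False, D = False, V = False, B = False

  (1) {E, D, B, V}: 1 true — at least one ✓
  (2) {V, D, R, B}: 1 true — at most one ✓
  (3) {B, D, V, R}: 1 true — at least one ✓
  (4) E=T, R=T — same ✓
  (5) D=F, M=F — not both ✓
  (6) {B, S}: 0 true — at most one ✓
  (7) {D, B, M}: 0 true — none ✓
  (8) {R, S}: 1 true — at most one ✓
  (9) {M, V, D, B}: 0 true — none ✓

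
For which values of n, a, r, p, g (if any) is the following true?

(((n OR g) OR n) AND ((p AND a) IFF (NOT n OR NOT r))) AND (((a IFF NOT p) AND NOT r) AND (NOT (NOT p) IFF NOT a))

Case r = True: the conjunct NOT r is False.
Case r = False: the formula simplifies to (((n OR g) OR n) AND (p AND a)) AND ((a IFF NOT p) AND (NOT (NOT p) IFF NOT a)).
  a = True: simplifies to (((n OR g) OR n) AND p) AND (NOT p AND NOT p).
    p = True: the conjunct NOT p is False.
    p = False: the conjunct p is False.
  a = False: the conjunct a is False.
Both cases fail — unsatisfiable.

The formula is unsatisfiable.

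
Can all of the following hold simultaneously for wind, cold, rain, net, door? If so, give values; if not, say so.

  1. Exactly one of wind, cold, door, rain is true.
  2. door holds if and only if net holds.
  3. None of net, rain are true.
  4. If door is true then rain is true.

wind: False; cold: True; rain: False; net: False; door: False

  (1) {wind, cold, door, rain}: 1 true — exactly one ✓
  (2) door=F, net=F — same ✓
  (3) {net, rain}: 0 true — none ✓
  (4) door=F ⇒ rain: vacuous ✓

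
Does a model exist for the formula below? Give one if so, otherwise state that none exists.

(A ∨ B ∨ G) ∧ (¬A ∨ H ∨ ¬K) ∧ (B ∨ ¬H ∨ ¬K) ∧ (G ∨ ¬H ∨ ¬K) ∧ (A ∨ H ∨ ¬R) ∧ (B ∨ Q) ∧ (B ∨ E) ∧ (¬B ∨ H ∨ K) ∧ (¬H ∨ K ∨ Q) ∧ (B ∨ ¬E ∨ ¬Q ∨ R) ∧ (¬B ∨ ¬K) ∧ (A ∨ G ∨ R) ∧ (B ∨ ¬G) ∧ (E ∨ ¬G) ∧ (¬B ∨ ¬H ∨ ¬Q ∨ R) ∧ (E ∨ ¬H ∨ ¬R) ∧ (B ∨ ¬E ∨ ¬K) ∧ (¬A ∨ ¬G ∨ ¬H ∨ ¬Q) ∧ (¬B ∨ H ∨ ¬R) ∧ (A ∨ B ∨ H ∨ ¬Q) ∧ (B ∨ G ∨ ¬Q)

E = True, K = False, H = True, B = True, Q = True, R = True, G = False, A = False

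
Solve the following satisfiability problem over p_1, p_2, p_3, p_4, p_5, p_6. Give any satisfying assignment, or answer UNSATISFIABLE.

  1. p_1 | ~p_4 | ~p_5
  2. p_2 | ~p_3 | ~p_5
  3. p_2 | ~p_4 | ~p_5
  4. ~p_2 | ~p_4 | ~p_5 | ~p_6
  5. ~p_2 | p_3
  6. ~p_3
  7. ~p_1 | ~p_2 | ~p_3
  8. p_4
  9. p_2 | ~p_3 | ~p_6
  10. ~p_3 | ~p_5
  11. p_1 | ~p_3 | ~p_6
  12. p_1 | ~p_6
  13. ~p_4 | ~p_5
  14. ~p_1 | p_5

Unit clause (~p_3) forces p_3 = False.
Unit clause (p_4) forces p_4 = True.
In (~p_4 | ~p_5) only ~p_5 is left, so p_5 = False.
In (~p_1 | p_5) only ~p_1 is left, so p_1 = False.
In (~p_2 | p_3) only ~p_2 is left, so p_2 = False.
In (p_1 | ~p_6) only ~p_6 is left, so p_6 = False.
All clauses satisfied.

p_1=F, p_2=F, p_3=F, p_4=T, p_5=F, p_6=F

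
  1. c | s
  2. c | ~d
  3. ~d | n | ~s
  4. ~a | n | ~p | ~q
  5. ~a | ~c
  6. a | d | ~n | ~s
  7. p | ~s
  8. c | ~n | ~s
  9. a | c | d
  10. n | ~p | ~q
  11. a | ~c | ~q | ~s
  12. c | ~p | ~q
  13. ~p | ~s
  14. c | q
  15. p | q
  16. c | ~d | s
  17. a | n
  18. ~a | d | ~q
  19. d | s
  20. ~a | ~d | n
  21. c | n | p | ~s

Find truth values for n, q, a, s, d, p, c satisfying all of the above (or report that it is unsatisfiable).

Set n = True.
Set q = True.
Set a = False.
Set s = False.
  then (c | s) forces c = True.
  then (d | s) forces d = True.
Set p = True.
All clauses satisfied.

n = True; q = True; a = False; s = False; d = True; p = True; c = True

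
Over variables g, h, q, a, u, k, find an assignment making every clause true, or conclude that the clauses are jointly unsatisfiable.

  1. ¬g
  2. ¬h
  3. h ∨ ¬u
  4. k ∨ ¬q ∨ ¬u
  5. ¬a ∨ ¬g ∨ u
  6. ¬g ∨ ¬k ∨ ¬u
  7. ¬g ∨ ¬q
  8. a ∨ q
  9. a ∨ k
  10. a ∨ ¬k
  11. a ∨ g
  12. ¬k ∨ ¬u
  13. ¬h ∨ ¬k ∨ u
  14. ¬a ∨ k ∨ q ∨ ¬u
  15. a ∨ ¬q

g = False, h = False, q = False, a = True, u = False, k = False

Unit clause (¬g) forces g = False.
Unit clause (¬h) forces h = False.
In (h ∨ ¬u) only ¬u is left, so u = False.
In (a ∨ g) only a is left, so a = True.
Set q = False.
Set k = False.
All clauses satisfied.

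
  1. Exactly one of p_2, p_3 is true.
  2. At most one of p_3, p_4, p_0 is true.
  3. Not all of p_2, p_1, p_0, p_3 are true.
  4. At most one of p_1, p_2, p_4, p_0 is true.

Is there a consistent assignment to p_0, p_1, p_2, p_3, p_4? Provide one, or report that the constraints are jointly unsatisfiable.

p_0=F; p_1=F; p_2=T; p_3=F; p_4=F

  (1) {p_2, p_3}: 1 true — exactly one ✓
  (2) {p_3, p_4, p_0}: 0 true — at most one ✓
  (3) {p_2, p_1, p_0, p_3}: 1/4 true — not all ✓
  (4) {p_1, p_2, p_4, p_0}: 1 true — at most one ✓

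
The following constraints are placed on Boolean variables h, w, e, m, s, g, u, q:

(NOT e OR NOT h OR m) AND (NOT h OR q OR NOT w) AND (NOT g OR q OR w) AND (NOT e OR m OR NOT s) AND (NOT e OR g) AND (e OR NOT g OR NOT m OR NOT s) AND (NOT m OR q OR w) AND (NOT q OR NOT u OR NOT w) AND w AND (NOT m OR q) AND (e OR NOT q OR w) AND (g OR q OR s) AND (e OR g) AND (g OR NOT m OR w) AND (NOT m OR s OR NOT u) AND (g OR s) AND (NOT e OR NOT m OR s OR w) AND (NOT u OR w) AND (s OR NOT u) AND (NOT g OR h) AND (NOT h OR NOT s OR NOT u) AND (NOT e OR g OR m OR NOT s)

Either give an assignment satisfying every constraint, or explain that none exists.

Unit clause (w) forces w = True.
Try h = False:
  (NOT g OR h) forces g = False.
  (NOT e OR g) forces e = False.
  clause (e OR g) is falsified — backtrack.
So h = True.
  then (NOT h OR q OR NOT w) forces q = True.
  then (NOT q OR NOT u OR NOT w) forces u = False.
Set e = True.
  then (NOT e OR NOT h OR m) forces m = True.
  then (NOT e OR g) forces g = True.
Set s = True.
All clauses satisfied.

h: True; w: True; e: True; m: True; s: True; g: True; u: False; q: True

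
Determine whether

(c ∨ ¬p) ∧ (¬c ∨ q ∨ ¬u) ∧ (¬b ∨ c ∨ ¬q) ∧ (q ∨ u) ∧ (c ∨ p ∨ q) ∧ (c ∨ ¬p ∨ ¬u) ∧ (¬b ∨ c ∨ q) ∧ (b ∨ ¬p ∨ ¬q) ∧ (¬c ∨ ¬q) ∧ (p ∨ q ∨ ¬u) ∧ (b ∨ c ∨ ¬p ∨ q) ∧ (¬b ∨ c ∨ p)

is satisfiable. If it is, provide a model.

c = False, p = False, q = True, b = False, u = True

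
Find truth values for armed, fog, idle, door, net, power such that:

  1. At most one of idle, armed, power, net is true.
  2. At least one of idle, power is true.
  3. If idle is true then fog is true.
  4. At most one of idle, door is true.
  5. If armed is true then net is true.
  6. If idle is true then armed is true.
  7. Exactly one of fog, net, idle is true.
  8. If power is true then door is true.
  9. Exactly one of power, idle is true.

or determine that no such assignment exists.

armed: False, fog: True, idle: False, door: True, net: False, power: True

  (1) {idle, armed, power, net}: 1 true — at most one ✓
  (2) {idle, power}: 1 true — at least one ✓
  (3) idle=F ⇒ fog: vacuous ✓
  (4) {idle, door}: 1 true — at most one ✓
  (5) armed=F ⇒ net: vacuous ✓
  (6) idle=F ⇒ armed: vacuous ✓
  (7) {fog, net, idle}: 1 true — exactly one ✓
  (8) power=T ⇒ door: T ✓
  (9) {power, idle}: 1 true — exactly one ✓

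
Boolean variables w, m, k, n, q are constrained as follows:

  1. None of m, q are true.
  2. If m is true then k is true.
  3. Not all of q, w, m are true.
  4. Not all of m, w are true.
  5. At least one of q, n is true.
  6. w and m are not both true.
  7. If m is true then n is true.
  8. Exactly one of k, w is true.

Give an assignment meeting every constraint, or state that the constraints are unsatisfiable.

w = False, m = False, k = True, n = True, q = False

  (1) {m, q}: 0 true — none ✓
  (2) m=F ⇒ k: vacuous ✓
  (3) {q, w, m}: 0/3 true — not all ✓
  (4) {m, w}: 0/2 true — not all ✓
  (5) {q, n}: 1 true — at least one ✓
  (6) w=F, m=F — not both ✓
  (7) m=F ⇒ n: vacuous ✓
  (8) {k, w}: 1 true — exactly one ✓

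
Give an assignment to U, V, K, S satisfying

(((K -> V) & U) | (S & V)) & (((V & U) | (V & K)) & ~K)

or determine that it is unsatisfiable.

U=T; V=T; K=F; S=T

  ((K -> V) & U) | (S & V) = True
    (K -> V) & U = True
      K -> V = True
    S & V = True
  ((V & U) | (V & K)) & ~K = True
    (V & U) | (V & K) = True
      V & U = True
      V & K = False
    ~K = True
Both conjuncts True, so the formula holds.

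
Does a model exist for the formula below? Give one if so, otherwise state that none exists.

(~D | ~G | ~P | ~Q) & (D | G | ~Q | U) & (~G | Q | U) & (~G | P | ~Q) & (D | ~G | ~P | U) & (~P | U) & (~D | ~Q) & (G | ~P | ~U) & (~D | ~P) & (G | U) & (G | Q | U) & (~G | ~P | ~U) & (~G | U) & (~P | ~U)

P = False, D = True, Q = False, U = True, G = False

Set P = False.
Set D = True.
  then (~D | ~Q) forces Q = False.
Try U = False:
  (~G | Q | U) forces G = False.
  clause (G | U) is falsified — backtrack.
So U = True.
Set G = False.
All clauses satisfied.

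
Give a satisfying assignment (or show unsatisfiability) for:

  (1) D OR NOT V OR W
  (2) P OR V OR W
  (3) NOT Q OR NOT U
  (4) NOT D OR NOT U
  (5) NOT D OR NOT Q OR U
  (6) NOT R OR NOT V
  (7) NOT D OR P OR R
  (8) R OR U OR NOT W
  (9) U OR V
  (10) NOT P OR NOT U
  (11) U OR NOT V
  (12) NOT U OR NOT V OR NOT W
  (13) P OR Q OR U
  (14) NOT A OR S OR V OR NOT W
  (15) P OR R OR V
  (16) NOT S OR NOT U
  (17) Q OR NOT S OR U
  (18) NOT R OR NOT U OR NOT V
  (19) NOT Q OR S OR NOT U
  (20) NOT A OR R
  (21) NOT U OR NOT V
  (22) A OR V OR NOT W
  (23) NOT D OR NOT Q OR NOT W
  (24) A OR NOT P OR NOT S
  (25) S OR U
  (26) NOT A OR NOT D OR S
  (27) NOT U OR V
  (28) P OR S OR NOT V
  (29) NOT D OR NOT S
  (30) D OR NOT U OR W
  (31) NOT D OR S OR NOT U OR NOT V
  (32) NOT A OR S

Case V = True:
  (NOT R OR NOT V) forces R = False.
  (U OR NOT V) forces U = True.
  Clause (NOT U OR NOT V) is falsified — contradiction.
Case V = False:
  (U OR V) forces U = True.
  Clause (NOT U OR V) is falsified — contradiction.
Both cases fail, so the formula is unsatisfiable.

Unsatisfiable — no assignment works.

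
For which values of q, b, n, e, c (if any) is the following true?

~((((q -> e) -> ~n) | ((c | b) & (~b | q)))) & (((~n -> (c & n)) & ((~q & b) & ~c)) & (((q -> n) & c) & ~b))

UNSATISFIABLE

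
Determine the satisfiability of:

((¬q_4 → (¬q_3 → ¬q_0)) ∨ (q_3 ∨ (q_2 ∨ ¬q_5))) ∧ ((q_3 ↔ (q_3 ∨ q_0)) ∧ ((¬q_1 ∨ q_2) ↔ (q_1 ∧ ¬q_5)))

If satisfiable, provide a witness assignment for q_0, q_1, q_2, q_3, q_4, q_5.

q_0=T; q_1=T; q_2=T; q_3=T; q_4=T; q_5=F

  (¬q_4 → (¬q_3 → ¬q_0)) ∨ (q_3 ∨ (q_2 ∨ ¬q_5)) = True
    ¬q_4 → (¬q_3 → ¬q_0) = True
      ¬q_4 = False
      ¬q_3 → ¬q_0 = True
        ¬q_3 = False
        ¬q_0 = False
    q_3 ∨ (q_2 ∨ ¬q_5) = True
      q_2 ∨ ¬q_5 = True
        ¬q_5 = True
  (q_3 ↔ (q_3 ∨ q_0)) ∧ ((¬q_1 ∨ q_2) ↔ (q_1 ∧ ¬q_5)) = True
    q_3 ↔ (q_3 ∨ q_0) = True
      q_3 ∨ q_0 = True
    (¬q_1 ∨ q_2) ↔ (q_1 ∧ ¬q_5) = True
      ¬q_1 ∨ q_2 = True
        ¬q_1 = False
      q_1 ∧ ¬q_5 = True
        ¬q_5 = True
Both conjuncts True, so the formula holds.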